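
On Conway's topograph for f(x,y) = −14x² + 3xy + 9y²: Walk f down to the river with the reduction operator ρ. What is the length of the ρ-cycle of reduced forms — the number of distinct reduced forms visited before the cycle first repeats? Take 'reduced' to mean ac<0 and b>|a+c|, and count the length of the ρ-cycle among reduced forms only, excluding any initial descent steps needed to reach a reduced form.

D = 513, ⌊√D⌋ = 22
descent: ρ → (9,15,-8)  [lands on river]
river: ρ → (-8,17,7)
river: ρ → (7,11,-14)
river: ρ → (-14,17,4)
river: ρ → (4,15,-18)
river: ρ → (-18,21,1)
river: ρ → (1,21,-18)
river: ρ → (-18,15,4)
river: ρ → (4,17,-14)
river: ρ → (-14,11,7)
river: ρ → (7,17,-8)
river: ρ → (-8,15,9)
river: ρ → (9,21,-2)
river: ρ → (-2,19,19)
river: ρ → (19,19,-2)
river: ρ → (-2,21,9)
ρ-cycle length = 16 (tail of 1 descent step not counted)

16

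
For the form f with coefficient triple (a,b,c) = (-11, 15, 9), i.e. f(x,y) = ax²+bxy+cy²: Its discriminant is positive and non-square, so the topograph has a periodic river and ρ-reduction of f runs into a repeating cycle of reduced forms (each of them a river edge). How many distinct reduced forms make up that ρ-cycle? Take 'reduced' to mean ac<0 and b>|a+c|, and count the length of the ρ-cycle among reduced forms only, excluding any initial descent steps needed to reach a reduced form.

D = 621, ⌊√D⌋ = 24
river: ρ → (9,21,-5)
river: ρ → (-5,19,13)
river: ρ → (13,7,-11)
river: ρ → (-11,15,9)
ρ-cycle length = 4 (tail of 0 descent steps not counted)

4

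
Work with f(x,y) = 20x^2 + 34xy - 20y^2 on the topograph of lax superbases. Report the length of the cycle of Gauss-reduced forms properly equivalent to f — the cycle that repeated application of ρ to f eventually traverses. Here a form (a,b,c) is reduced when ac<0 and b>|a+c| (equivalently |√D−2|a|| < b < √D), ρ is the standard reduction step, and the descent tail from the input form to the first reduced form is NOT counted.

D = 2756, ⌊√D⌋ = 52
river: ρ → (-20,46,8)
river: ρ → (8,50,-8)
river: ρ → (-8,46,20)
river: ρ → (20,34,-20)
ρ-cycle length = 4 (tail of 0 descent steps not counted)

4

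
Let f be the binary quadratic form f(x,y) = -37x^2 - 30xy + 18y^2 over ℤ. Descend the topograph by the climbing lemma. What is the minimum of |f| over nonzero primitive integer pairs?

descent: ρ → (18,30,-37)  [lands on river]
river: ρ → (-37,44,11)
river: ρ → (11,44,-37)
river: ρ → (-37,30,18)
river: ρ → (18,42,-25)
river: ρ → (-25,58,2)
river: ρ → (2,58,-25)
river: ρ → (-25,42,18)
closes: descent 1, river 8
min |a| on river = 2

2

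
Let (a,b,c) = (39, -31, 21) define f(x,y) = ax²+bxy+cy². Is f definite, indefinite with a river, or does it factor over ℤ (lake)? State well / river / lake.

D = b²−4ac = (-31)² − 4·39·21 = -2315
D < 0 ⇒ definite ⇒ every region one sign ⇒ single well

well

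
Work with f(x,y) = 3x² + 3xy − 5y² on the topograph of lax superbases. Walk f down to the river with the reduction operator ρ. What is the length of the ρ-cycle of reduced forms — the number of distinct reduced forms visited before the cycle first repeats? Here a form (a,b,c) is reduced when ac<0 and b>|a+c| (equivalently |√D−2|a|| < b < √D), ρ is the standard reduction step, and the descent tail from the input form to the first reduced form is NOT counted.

D = 69, ⌊√D⌋ = 8
river: ρ → (-5,7,1)
river: ρ → (1,7,-5)
river: ρ → (-5,3,3)
river: ρ → (3,3,-5)
ρ-cycle length = 4 (tail of 0 descent steps not counted)

4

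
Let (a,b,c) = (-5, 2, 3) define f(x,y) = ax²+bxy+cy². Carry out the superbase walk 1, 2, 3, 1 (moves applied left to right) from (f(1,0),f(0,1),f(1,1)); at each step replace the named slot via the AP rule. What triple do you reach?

start (-5,3,0) = (f(1,0),f(0,1),f(1,1))
replace slot 1: 2·(3+0) − (-5) = 11 → (11,3,0)
replace slot 2: 2·(11+0) − 3 = 19 → (11,19,0)
replace slot 3: 2·(11+19) − 0 = 60 → (11,19,60)
replace slot 1: 2·(19+60) − 11 = 147 → (147,19,60)

147,19,60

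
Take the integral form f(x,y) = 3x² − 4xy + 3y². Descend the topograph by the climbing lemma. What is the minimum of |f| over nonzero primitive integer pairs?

translate: b→2 (≡-4 mod 6), so (3,-4,3)→(3,2,2)
flip: (3,2,2)→(2,-2,3)
translate: b→2 (≡-2 mod 4), so (2,-2,3)→(2,2,3)
reduced (well bottom): (2,2,3) with a≤c, −a<b≤a
well minimum = a = 2

2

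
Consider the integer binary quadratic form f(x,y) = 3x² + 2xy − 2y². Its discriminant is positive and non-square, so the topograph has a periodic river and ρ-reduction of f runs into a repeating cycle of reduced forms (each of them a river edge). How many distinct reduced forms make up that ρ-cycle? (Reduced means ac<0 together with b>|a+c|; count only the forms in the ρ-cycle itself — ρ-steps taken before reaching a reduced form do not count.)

D = 28, ⌊√D⌋ = 5
river: ρ → (-2,2,3)
river: ρ → (3,4,-1)
river: ρ → (-1,4,3)
river: ρ → (3,2,-2)
ρ-cycle length = 4 (tail of 0 descent steps not counted)

4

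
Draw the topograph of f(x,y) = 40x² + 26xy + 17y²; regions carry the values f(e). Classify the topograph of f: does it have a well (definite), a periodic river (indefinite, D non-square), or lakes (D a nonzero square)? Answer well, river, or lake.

D = b²−4ac = 26² − 4·40·17 = -2044
D < 0 ⇒ definite ⇒ every region one sign ⇒ single well

well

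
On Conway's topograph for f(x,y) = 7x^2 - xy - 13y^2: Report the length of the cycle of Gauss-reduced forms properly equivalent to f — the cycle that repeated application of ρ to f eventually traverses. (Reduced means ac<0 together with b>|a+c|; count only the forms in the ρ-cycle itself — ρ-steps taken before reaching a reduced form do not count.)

D = 365, ⌊√D⌋ = 19
descent: ρ → (-13,1,7)
descent: ρ → (7,13,-7)  [lands on river]
river: ρ → (-7,15,5)
river: ρ → (5,15,-7)
river: ρ → (-7,13,7)
river: ρ → (7,15,-5)
river: ρ → (-5,15,7)
ρ-cycle length = 6 (tail of 2 descent steps not counted)

6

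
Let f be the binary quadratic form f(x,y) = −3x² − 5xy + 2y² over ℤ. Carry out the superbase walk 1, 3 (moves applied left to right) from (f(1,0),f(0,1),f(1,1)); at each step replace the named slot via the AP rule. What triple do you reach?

start (-3,2,-6) = (f(1,0),f(0,1),f(1,1))
replace slot 1: 2·(2+(-6)) − (-3) = -5 → (-5,2,-6)
replace slot 3: 2·((-5)+2) − (-6) = 0 → (-5,2,0)

-5,2,0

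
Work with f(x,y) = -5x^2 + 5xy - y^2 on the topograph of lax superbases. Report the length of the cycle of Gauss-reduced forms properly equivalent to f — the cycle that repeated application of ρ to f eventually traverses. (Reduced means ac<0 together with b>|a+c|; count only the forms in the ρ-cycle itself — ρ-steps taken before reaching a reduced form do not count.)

D = 5, ⌊√D⌋ = 2
descent: ρ → (-1,1,1)  [lands on river]
river: ρ → (1,1,-1)
ρ-cycle length = 2 (tail of 1 descent step not counted)

2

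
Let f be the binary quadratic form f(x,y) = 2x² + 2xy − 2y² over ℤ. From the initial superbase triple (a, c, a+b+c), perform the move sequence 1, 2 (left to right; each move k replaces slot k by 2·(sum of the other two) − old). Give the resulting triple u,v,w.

start (2,-2,2) = (f(1,0),f(0,1),f(1,1))
replace slot 1: 2·((-2)+2) − 2 = -2 → (-2,-2,2)
replace slot 2: 2·((-2)+2) − (-2) = 2 → (-2,2,2)

-2,2,2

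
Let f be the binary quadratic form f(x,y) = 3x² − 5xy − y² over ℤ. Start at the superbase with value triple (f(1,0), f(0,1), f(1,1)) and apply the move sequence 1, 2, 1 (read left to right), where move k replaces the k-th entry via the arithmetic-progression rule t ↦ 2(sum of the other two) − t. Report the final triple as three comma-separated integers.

start (3,-1,-3) = (f(1,0),f(0,1),f(1,1))
replace slot 1: 2·((-1)+(-3)) − 3 = -11 → (-11,-1,-3)
replace slot 2: 2·((-11)+(-3)) − (-1) = -27 → (-11,-27,-3)
replace slot 1: 2·((-27)+(-3)) − (-11) = -49 → (-49,-27,-3)

-49,-27,-3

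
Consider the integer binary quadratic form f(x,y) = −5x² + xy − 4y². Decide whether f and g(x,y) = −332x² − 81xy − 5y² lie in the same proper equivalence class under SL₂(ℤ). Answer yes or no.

D₁ = -79, D₂ = -79
f is negative-definite; reduce −f:
−f: flip: (5,-1,4)→(4,1,5)
−f: reduced (well bottom): (4,1,5) with a≤c, −a<b≤a
flip sign back: reduced form of f is (-4,-1,-5)
g is negative-definite; reduce −g:
−g: flip: (332,81,5)→(5,-81,332)
−g: translate: b→-1 (≡-81 mod 10), so (5,-81,332)→(5,-1,4)
−g: flip: (5,-1,4)→(4,1,5)
−g: reduced (well bottom): (4,1,5) with a≤c, −a<b≤a
flip sign back: reduced form of g is (-4,-1,-5)
reduced forms (-4, -1, -5) vs (-4, -1, -5) ⇒ equivalent

yes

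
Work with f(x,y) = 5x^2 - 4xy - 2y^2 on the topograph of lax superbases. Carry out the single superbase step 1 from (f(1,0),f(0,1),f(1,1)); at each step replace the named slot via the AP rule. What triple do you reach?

start (5,-2,-1) = (f(1,0),f(0,1),f(1,1))
replace slot 1: 2·((-2)+(-1)) − 5 = -11 → (-11,-2,-1)

-11,-2,-1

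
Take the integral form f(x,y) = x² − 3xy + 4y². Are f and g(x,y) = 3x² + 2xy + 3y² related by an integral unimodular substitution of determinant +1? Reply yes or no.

D₁ = -7, D₂ = -32
discriminants differ ⇒ not SL₂(ℤ)-equivalent

no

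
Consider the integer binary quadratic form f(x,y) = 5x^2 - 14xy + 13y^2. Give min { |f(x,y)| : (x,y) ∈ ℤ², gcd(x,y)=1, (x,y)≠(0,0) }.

translate: b→-4 (≡-14 mod 10), so (5,-14,13)→(5,-4,4)
flip: (5,-4,4)→(4,4,5)
reduced (well bottom): (4,4,5) with a≤c, −a<b≤a
well minimum = a = 4

4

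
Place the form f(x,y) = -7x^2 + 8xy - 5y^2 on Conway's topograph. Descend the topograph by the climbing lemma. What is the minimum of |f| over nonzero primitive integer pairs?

translate: b→6 (≡-8 mod 14), so (7,-8,5)→(7,6,4)
flip: (7,6,4)→(4,-6,7)
translate: b→2 (≡-6 mod 8), so (4,-6,7)→(4,2,5)
reduced (well bottom): (4,2,5) with a≤c, −a<b≤a
well minimum |f| = |-4| = 4 (negative-definite)

4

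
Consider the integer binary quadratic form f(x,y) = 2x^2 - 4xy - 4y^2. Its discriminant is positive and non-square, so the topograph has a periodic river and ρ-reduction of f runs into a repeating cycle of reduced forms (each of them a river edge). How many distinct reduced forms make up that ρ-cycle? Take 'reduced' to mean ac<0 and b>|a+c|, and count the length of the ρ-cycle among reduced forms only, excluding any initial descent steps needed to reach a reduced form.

D = 48, ⌊√D⌋ = 6
descent: ρ → (-4,4,2)  [lands on river]
river: ρ → (2,4,-4)
ρ-cycle length = 2 (tail of 1 descent step not counted)

2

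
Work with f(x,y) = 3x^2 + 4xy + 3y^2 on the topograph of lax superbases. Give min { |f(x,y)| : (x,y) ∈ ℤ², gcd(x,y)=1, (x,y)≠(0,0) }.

translate: b→-2 (≡4 mod 6), so (3,4,3)→(3,-2,2)
flip: (3,-2,2)→(2,2,3)
reduced (well bottom): (2,2,3) with a≤c, −a<b≤a
well minimum = a = 2

2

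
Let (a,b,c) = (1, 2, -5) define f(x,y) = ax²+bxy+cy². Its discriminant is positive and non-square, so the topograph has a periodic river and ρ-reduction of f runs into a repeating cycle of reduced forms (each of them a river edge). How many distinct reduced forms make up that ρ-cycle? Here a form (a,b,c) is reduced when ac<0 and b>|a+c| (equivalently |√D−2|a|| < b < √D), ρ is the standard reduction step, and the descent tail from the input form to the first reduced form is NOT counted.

D = 24, ⌊√D⌋ = 4
descent: ρ → (-5,-2,1)
descent: ρ → (1,4,-2)  [lands on river]
river: ρ → (-2,4,1)
ρ-cycle length = 2 (tail of 2 descent steps not counted)

2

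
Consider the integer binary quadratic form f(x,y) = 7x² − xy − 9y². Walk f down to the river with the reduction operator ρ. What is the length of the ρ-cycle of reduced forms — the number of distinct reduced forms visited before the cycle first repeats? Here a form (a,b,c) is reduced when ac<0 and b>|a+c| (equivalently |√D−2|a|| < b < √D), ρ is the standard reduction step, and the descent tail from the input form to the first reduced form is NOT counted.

D = 253, ⌊√D⌋ = 15
descent: ρ → (-9,1,7)
descent: ρ → (7,13,-3)  [lands on river]
river: ρ → (-3,11,11)
river: ρ → (11,11,-3)
river: ρ → (-3,13,7)
river: ρ → (7,15,-1)
river: ρ → (-1,15,7)
ρ-cycle length = 6 (tail of 2 descent steps not counted)

6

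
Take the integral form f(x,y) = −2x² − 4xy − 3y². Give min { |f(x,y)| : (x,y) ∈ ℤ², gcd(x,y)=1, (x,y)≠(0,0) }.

translate: b→0 (≡4 mod 4), so (2,4,3)→(2,0,1)
flip: (2,0,1)→(1,0,2)
reduced (well bottom): (1,0,2) with a≤c, −a<b≤a
well minimum |f| = |-1| = 1 (negative-definite)

1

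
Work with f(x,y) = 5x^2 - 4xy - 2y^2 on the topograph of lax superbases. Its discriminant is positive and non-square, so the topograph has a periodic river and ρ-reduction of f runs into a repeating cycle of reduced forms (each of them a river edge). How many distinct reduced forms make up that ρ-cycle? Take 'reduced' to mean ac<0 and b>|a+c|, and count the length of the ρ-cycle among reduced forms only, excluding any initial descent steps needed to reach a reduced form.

D = 56, ⌊√D⌋ = 7
descent: ρ → (-2,4,5)  [lands on river]
river: ρ → (5,6,-1)
river: ρ → (-1,6,5)
river: ρ → (5,4,-2)
ρ-cycle length = 4 (tail of 1 descent step not counted)

4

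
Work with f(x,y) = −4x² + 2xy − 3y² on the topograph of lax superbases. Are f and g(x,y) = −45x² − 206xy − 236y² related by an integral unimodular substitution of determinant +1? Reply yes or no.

D₁ = -44, D₂ = -44
f is negative-definite; reduce −f:
−f: flip: (4,-2,3)→(3,2,4)
−f: reduced (well bottom): (3,2,4) with a≤c, −a<b≤a
flip sign back: reduced form of f is (-3,-2,-4)
g is negative-definite; reduce −g:
−g: translate: b→26 (≡206 mod 90), so (45,206,236)→(45,26,4)
−g: flip: (45,26,4)→(4,-26,45)
−g: translate: b→-2 (≡-26 mod 8), so (4,-26,45)→(4,-2,3)
−g: flip: (4,-2,3)→(3,2,4)
−g: reduced (well bottom): (3,2,4) with a≤c, −a<b≤a
flip sign back: reduced form of g is (-3,-2,-4)
reduced forms (-3, -2, -4) vs (-3, -2, -4) ⇒ equivalent

yes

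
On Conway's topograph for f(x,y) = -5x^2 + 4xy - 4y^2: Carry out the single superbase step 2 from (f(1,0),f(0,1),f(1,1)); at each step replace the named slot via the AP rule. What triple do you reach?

start (-5,-4,-5) = (f(1,0),f(0,1),f(1,1))
replace slot 2: 2·((-5)+(-5)) − (-4) = -16 → (-5,-16,-5)

-5,-16,-5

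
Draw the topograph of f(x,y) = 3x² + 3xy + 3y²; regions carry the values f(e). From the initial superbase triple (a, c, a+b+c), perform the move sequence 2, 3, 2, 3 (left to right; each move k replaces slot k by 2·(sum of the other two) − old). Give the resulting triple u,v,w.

start (3,3,9) = (f(1,0),f(0,1),f(1,1))
replace slot 2: 2·(3+9) − 3 = 21 → (3,21,9)
replace slot 3: 2·(3+21) − 9 = 39 → (3,21,39)
replace slot 2: 2·(3+39) − 21 = 63 → (3,63,39)
replace slot 3: 2·(3+63) − 39 = 93 → (3,63,93)

3,63,93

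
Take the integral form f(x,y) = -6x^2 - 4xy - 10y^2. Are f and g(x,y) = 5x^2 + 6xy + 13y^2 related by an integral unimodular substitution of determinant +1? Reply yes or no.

D₁ = -224, D₂ = -224
f is negative-definite; reduce −f:
−f: reduced (well bottom): (6,4,10) with a≤c, −a<b≤a
flip sign back: reduced form of f is (-6,-4,-10)
g: translate: b→-4 (≡6 mod 10), so (5,6,13)→(5,-4,12)
g: reduced (well bottom): (5,-4,12) with a≤c, −a<b≤a
reduced forms (-6, -4, -10) vs (5, -4, 12) ⇒ inequivalent

no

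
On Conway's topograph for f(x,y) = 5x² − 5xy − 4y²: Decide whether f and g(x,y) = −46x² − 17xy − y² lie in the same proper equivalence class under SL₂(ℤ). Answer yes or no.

D₁ = 105, D₂ = 105
river cycle of f (length 6): (-4, 5, 5), (5, 5, -4), (-4, 3, 6), (6, 9, -1), (-1, 9, 6), (6, 3, -4)
river cycle of g (length 6): (-1, 9, 6), (6, 3, -4), (-4, 5, 5), (5, 5, -4), (-4, 3, 6), (6, 9, -1)
cycles coincide ⇒ equivalent

yes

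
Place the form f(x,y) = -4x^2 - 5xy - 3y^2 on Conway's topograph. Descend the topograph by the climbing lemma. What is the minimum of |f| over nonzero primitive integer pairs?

translate: b→-3 (≡5 mod 8), so (4,5,3)→(4,-3,2)
flip: (4,-3,2)→(2,3,4)
translate: b→-1 (≡3 mod 4), so (2,3,4)→(2,-1,3)
reduced (well bottom): (2,-1,3) with a≤c, −a<b≤a
well minimum |f| = |-2| = 2 (negative-definite)

2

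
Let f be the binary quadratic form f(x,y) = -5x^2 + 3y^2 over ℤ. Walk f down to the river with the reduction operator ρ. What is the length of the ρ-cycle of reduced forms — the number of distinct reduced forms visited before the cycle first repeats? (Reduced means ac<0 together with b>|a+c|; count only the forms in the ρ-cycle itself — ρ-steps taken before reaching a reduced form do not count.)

D = 60, ⌊√D⌋ = 7
descent: ρ → (3,6,-2)  [lands on river]
river: ρ → (-2,6,3)
ρ-cycle length = 2 (tail of 1 descent step not counted)

2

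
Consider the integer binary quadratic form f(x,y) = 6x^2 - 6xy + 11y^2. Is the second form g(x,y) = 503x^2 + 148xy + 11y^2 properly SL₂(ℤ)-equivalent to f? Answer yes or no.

D₁ = -228, D₂ = -228
f: translate: b→6 (≡-6 mod 12), so (6,-6,11)→(6,6,11)
f: reduced (well bottom): (6,6,11) with a≤c, −a<b≤a
g: flip: (503,148,11)→(11,-148,503)
g: translate: b→6 (≡-148 mod 22), so (11,-148,503)→(11,6,6)
g: flip: (11,6,6)→(6,-6,11)
g: translate: b→6 (≡-6 mod 12), so (6,-6,11)→(6,6,11)
g: reduced (well bottom): (6,6,11) with a≤c, −a<b≤a
reduced forms (6, 6, 11) vs (6, 6, 11) ⇒ equivalent

yes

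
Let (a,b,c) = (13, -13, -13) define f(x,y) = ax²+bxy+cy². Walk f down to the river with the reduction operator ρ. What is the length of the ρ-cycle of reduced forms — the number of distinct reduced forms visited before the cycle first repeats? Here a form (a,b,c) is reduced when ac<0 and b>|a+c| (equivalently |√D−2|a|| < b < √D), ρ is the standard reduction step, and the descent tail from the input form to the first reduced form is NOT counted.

D = 845, ⌊√D⌋ = 29
descent: ρ → (-13,13,13)  [lands on river]
river: ρ → (13,13,-13)
ρ-cycle length = 2 (tail of 1 descent step not counted)

2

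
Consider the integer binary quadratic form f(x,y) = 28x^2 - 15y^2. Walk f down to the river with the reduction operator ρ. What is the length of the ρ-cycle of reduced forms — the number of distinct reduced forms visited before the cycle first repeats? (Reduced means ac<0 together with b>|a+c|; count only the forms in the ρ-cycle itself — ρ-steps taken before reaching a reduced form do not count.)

D = 1680, ⌊√D⌋ = 40
descent: ρ → (-15,30,13)  [lands on river]
river: ρ → (13,22,-23)
river: ρ → (-23,24,12)
river: ρ → (12,24,-23)
river: ρ → (-23,22,13)
river: ρ → (13,30,-15)
ρ-cycle length = 6 (tail of 1 descent step not counted)

6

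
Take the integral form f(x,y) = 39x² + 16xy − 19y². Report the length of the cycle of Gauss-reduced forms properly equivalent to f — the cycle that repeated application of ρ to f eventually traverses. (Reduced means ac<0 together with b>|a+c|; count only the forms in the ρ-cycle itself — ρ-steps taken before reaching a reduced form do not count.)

D = 3220, ⌊√D⌋ = 56
descent: ρ → (-19,22,36)  [lands on river]
river: ρ → (36,50,-5)
river: ρ → (-5,50,36)
river: ρ → (36,22,-19)
river: ρ → (-19,54,4)
river: ρ → (4,50,-45)
river: ρ → (-45,40,9)
river: ρ → (9,50,-20)
river: ρ → (-20,30,29)
river: ρ → (29,28,-21)
river: ρ → (-21,56,1)
river: ρ → (1,56,-21)
river: ρ → (-21,28,29)
river: ρ → (29,30,-20)
river: ρ → (-20,50,9)
river: ρ → (9,40,-45)
river: ρ → (-45,50,4)
river: ρ → (4,54,-19)
ρ-cycle length = 18 (tail of 1 descent step not counted)

18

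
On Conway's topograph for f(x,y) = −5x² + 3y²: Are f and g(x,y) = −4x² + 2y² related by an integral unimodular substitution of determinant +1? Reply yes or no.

D₁ = 60, D₂ = 32
discriminants differ ⇒ not SL₂(ℤ)-equivalent

no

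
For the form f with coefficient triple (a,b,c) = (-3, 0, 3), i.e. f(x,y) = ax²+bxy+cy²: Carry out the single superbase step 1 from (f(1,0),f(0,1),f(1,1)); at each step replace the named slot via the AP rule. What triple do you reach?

start (-3,3,0) = (f(1,0),f(0,1),f(1,1))
replace slot 1: 2·(3+0) − (-3) = 9 → (9,3,0)

9,3,0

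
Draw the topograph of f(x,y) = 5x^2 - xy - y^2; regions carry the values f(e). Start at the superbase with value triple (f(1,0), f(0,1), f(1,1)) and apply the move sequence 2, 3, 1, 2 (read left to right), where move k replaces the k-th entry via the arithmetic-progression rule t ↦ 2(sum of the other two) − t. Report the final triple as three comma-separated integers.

start (5,-1,3) = (f(1,0),f(0,1),f(1,1))
replace slot 2: 2·(5+3) − (-1) = 17 → (5,17,3)
replace slot 3: 2·(5+17) − 3 = 41 → (5,17,41)
replace slot 1: 2·(17+41) − 5 = 111 → (111,17,41)
replace slot 2: 2·(111+41) − 17 = 287 → (111,287,41)

111,287,41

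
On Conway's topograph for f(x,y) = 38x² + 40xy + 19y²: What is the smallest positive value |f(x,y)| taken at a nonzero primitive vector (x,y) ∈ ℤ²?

translate: b→-36 (≡40 mod 76), so (38,40,19)→(38,-36,17)
flip: (38,-36,17)→(17,36,38)
translate: b→2 (≡36 mod 34), so (17,36,38)→(17,2,19)
reduced (well bottom): (17,2,19) with a≤c, −a<b≤a
well minimum = a = 17

17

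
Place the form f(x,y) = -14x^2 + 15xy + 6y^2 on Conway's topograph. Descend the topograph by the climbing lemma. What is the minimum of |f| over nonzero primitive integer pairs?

river: ρ → (6,21,-5)
river: ρ → (-5,19,10)
river: ρ → (10,21,-3)
river: ρ → (-3,21,10)
river: ρ → (10,19,-5)
river: ρ → (-5,21,6)
river: ρ → (6,15,-14)
river: ρ → (-14,13,7)
river: ρ → (7,15,-12)
river: ρ → (-12,9,10)
river: ρ → (10,11,-11)
river: ρ → (-11,11,10)
river: ρ → (10,9,-12)
river: ρ → (-12,15,7)
river: ρ → (7,13,-14)
river: ρ → (-14,15,6)
closes: descent 0, river 16
min |a| on river = 3

3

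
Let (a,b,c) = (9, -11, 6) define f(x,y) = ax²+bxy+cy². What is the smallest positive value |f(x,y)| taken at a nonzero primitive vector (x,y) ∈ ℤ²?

translate: b→7 (≡-11 mod 18), so (9,-11,6)→(9,7,4)
flip: (9,7,4)→(4,-7,9)
translate: b→1 (≡-7 mod 8), so (4,-7,9)→(4,1,6)
reduced (well bottom): (4,1,6) with a≤c, −a<b≤a
well minimum = a = 4

4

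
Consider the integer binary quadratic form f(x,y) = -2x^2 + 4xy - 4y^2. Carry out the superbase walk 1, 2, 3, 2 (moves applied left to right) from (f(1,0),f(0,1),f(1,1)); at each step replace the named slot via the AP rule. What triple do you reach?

start (-2,-4,-2) = (f(1,0),f(0,1),f(1,1))
replace slot 1: 2·((-4)+(-2)) − (-2) = -10 → (-10,-4,-2)
replace slot 2: 2·((-10)+(-2)) − (-4) = -20 → (-10,-20,-2)
replace slot 3: 2·((-10)+(-20)) − (-2) = -58 → (-10,-20,-58)
replace slot 2: 2·((-10)+(-58)) − (-20) = -116 → (-10,-116,-58)

-10,-116,-58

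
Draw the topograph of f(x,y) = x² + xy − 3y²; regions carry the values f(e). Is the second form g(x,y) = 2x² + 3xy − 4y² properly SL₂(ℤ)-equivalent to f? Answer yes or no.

D₁ = 13, D₂ = 41
discriminants differ ⇒ not SL₂(ℤ)-equivalent

no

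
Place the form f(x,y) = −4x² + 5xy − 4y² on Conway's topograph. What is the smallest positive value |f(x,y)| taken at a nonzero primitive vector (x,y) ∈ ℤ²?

translate: b→3 (≡-5 mod 8), so (4,-5,4)→(4,3,3)
flip: (4,3,3)→(3,-3,4)
translate: b→3 (≡-3 mod 6), so (3,-3,4)→(3,3,4)
reduced (well bottom): (3,3,4) with a≤c, −a<b≤a
well minimum |f| = |-3| = 3 (negative-definite)

3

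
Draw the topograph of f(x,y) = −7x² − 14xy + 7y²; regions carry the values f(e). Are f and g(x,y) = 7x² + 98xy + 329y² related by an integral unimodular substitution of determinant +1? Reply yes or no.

D₁ = 392, D₂ = 392
river cycle of f (length 2): (7, 14, -7), (-7, 14, 7)
river cycle of g (length 2): (7, 14, -7), (-7, 14, 7)
cycles coincide ⇒ equivalent

yes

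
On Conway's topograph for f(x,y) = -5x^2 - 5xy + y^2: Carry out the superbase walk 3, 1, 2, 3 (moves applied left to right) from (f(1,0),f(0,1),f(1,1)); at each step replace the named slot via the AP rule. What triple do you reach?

start (-5,1,-9) = (f(1,0),f(0,1),f(1,1))
replace slot 3: 2·((-5)+1) − (-9) = 1 → (-5,1,1)
replace slot 1: 2·(1+1) − (-5) = 9 → (9,1,1)
replace slot 2: 2·(9+1) − 1 = 19 → (9,19,1)
replace slot 3: 2·(9+19) − 1 = 55 → (9,19,55)

9,19,55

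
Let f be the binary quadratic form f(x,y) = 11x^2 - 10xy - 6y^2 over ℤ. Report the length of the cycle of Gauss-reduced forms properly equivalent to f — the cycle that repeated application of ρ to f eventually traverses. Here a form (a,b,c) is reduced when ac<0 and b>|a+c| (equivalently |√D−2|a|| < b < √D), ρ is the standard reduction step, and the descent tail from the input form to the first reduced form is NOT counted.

D = 364, ⌊√D⌋ = 19
descent: ρ → (-6,10,11)  [lands on river]
river: ρ → (11,12,-5)
river: ρ → (-5,18,2)
river: ρ → (2,18,-5)
river: ρ → (-5,12,11)
river: ρ → (11,10,-6)
river: ρ → (-6,14,7)
river: ρ → (7,14,-6)
ρ-cycle length = 8 (tail of 1 descent step not counted)

8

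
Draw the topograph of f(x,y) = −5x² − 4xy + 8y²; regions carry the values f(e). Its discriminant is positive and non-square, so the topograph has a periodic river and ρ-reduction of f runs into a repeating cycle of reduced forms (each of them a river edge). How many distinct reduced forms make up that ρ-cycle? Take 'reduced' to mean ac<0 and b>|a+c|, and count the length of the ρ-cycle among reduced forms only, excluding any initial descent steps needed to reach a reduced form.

D = 176, ⌊√D⌋ = 13
descent: ρ → (8,4,-5)  [lands on river]
river: ρ → (-5,6,7)
river: ρ → (7,8,-4)
river: ρ → (-4,8,7)
river: ρ → (7,6,-5)
river: ρ → (-5,4,8)
river: ρ → (8,12,-1)
river: ρ → (-1,12,8)
ρ-cycle length = 8 (tail of 1 descent step not counted)

8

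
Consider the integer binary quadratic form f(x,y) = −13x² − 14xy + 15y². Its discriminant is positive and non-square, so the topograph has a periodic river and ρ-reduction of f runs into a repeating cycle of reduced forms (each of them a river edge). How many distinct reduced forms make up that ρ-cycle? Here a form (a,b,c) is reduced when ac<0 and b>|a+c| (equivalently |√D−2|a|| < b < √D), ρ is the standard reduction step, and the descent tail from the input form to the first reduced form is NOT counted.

D = 976, ⌊√D⌋ = 31
descent: ρ → (15,14,-13)  [lands on river]
river: ρ → (-13,12,16)
river: ρ → (16,20,-9)
river: ρ → (-9,16,20)
river: ρ → (20,24,-5)
river: ρ → (-5,26,15)
river: ρ → (15,4,-16)
river: ρ → (-16,28,3)
river: ρ → (3,26,-25)
river: ρ → (-25,24,4)
river: ρ → (4,24,-25)
river: ρ → (-25,26,3)
river: ρ → (3,28,-16)
river: ρ → (-16,4,15)
river: ρ → (15,26,-5)
river: ρ → (-5,24,20)
river: ρ → (20,16,-9)
river: ρ → (-9,20,16)
river: ρ → (16,12,-13)
river: ρ → (-13,14,15)
river: ρ → (15,16,-12)
river: ρ → (-12,8,19)
river: ρ → (19,30,-1)
river: ρ → (-1,30,19)
river: ρ → (19,8,-12)
river: ρ → (-12,16,15)
ρ-cycle length = 26 (tail of 1 descent step not counted)

26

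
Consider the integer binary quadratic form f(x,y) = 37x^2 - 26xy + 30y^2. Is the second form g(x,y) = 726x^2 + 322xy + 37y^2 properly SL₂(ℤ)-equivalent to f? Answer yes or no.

D₁ = -3764, D₂ = -3764
f: flip: (37,-26,30)→(30,26,37)
f: reduced (well bottom): (30,26,37) with a≤c, −a<b≤a
g: flip: (726,322,37)→(37,-322,726)
g: translate: b→-26 (≡-322 mod 74), so (37,-322,726)→(37,-26,30)
g: flip: (37,-26,30)→(30,26,37)
g: reduced (well bottom): (30,26,37) with a≤c, −a<b≤a
reduced forms (30, 26, 37) vs (30, 26, 37) ⇒ equivalent

yes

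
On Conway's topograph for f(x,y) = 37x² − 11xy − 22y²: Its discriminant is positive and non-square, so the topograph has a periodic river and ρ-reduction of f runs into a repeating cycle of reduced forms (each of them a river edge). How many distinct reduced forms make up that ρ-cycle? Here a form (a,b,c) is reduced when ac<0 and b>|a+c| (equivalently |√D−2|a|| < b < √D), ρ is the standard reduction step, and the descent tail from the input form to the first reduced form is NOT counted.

D = 3377, ⌊√D⌋ = 58
descent: ρ → (-22,55,4)  [lands on river]
river: ρ → (4,57,-8)
river: ρ → (-8,55,11)
river: ρ → (11,55,-8)
river: ρ → (-8,57,4)
river: ρ → (4,55,-22)
river: ρ → (-22,33,26)
river: ρ → (26,19,-29)
river: ρ → (-29,39,16)
river: ρ → (16,57,-2)
river: ρ → (-2,55,44)
river: ρ → (44,33,-13)
river: ρ → (-13,45,26)
river: ρ → (26,7,-32)
river: ρ → (-32,57,1)
river: ρ → (1,57,-32)
river: ρ → (-32,7,26)
river: ρ → (26,45,-13)
river: ρ → (-13,33,44)
river: ρ → (44,55,-2)
river: ρ → (-2,57,16)
river: ρ → (16,39,-29)
river: ρ → (-29,19,26)
river: ρ → (26,33,-22)
ρ-cycle length = 24 (tail of 1 descent step not counted)

24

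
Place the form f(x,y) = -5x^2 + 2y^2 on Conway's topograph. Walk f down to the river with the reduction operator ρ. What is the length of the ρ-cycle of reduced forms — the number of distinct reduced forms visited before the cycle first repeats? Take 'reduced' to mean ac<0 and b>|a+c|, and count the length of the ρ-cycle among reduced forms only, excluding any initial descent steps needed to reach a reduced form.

D = 40, ⌊√D⌋ = 6
descent: ρ → (2,4,-3)  [lands on river]
river: ρ → (-3,2,3)
river: ρ → (3,4,-2)
river: ρ → (-2,4,3)
river: ρ → (3,2,-3)
river: ρ → (-3,4,2)
ρ-cycle length = 6 (tail of 1 descent step not counted)

6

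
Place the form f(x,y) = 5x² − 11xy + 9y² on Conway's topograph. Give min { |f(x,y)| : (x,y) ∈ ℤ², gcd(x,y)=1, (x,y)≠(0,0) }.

translate: b→-1 (≡-11 mod 10), so (5,-11,9)→(5,-1,3)
flip: (5,-1,3)→(3,1,5)
reduced (well bottom): (3,1,5) with a≤c, −a<b≤a
well minimum = a = 3

3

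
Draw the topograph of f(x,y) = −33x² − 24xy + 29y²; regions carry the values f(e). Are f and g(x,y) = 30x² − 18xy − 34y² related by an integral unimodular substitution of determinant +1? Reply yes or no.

D₁ = 4404, D₂ = 4404
river cycle of f (length 18): (29, 24, -33), (-33, 42, 20), (20, 38, -37), (-37, 36, 21), (21, 48, -25), (-25, 52, 17), (17, 50, -28), (-28, 62, 5), (5, 58, -52), (-52, 46, 11), … (8 more)
river cycle of g (length 6): (-34, 18, 30), (30, 42, -22), (-22, 46, 26), (26, 58, -10), (-10, 62, 14), (14, 50, -34)
cycles differ ⇒ inequivalent

no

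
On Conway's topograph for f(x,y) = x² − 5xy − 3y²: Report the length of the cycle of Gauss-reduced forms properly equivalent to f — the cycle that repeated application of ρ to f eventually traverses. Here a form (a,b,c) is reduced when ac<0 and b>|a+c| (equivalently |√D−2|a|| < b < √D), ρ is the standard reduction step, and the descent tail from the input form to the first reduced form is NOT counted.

D = 37, ⌊√D⌋ = 6
descent: ρ → (-3,5,1)  [lands on river]
river: ρ → (1,5,-3)
river: ρ → (-3,1,3)
river: ρ → (3,5,-1)
river: ρ → (-1,5,3)
river: ρ → (3,1,-3)
ρ-cycle length = 6 (tail of 1 descent step not counted)

6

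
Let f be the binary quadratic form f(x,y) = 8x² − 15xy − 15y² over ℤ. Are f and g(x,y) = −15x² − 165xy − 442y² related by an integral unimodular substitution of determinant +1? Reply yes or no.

D₁ = 705, D₂ = 705
river cycle of f (length 14): (-15, 15, 8), (8, 17, -13), (-13, 9, 12), (12, 15, -10), (-10, 25, 2), (2, 23, -22), (-22, 21, 3), (3, 21, -22), (-22, 23, 2), (2, 25, -10), … (4 more)
river cycle of g (length 14): (-15, 15, 8), (8, 17, -13), (-13, 9, 12), (12, 15, -10), (-10, 25, 2), (2, 23, -22), (-22, 21, 3), (3, 21, -22), (-22, 23, 2), (2, 25, -10), … (4 more)
cycles coincide ⇒ equivalent

yes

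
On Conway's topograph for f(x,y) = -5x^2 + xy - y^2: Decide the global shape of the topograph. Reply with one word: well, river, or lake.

D = b²−4ac = 1² − 4·(-5)·(-1) = -19
D < 0 ⇒ definite ⇒ every region one sign ⇒ single well

well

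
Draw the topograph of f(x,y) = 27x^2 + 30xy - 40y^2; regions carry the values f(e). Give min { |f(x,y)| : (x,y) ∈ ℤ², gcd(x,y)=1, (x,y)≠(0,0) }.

river: ρ → (-40,50,17)
river: ρ → (17,52,-37)
river: ρ → (-37,22,32)
river: ρ → (32,42,-27)
river: ρ → (-27,66,8)
river: ρ → (8,62,-43)
river: ρ → (-43,24,27)
river: ρ → (27,30,-40)
closes: descent 0, river 8
min |a| on river = 8

8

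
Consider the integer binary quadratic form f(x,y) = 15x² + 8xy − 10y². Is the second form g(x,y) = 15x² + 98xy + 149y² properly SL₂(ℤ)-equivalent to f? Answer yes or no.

D₁ = 664, D₂ = 664
river cycle of f (length 22): (-10, 12, 13), (13, 14, -9), (-9, 22, 5), (5, 18, -17), (-17, 16, 6), (6, 20, -11), (-11, 24, 2), (2, 24, -11), (-11, 20, 6), (6, 16, -17), … (12 more)
river cycle of g (length 22): (15, 8, -10), (-10, 12, 13), (13, 14, -9), (-9, 22, 5), (5, 18, -17), (-17, 16, 6), (6, 20, -11), (-11, 24, 2), (2, 24, -11), (-11, 20, 6), … (12 more)
cycles coincide ⇒ equivalent

yes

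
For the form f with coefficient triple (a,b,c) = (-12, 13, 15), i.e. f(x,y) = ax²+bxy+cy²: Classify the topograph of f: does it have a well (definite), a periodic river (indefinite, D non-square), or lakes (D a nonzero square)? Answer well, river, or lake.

D = b²−4ac = 13² − 4·(-12)·15 = 889
D > 0 non-square ⇒ indefinite ⇒ periodic river

river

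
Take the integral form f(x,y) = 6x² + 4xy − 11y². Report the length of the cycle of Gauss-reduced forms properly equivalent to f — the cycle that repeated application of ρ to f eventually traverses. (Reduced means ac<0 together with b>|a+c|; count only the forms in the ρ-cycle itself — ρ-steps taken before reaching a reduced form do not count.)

D = 280, ⌊√D⌋ = 16
descent: ρ → (-11,-4,6)
descent: ρ → (6,16,-1)  [lands on river]
river: ρ → (-1,16,6)
river: ρ → (6,8,-9)
river: ρ → (-9,10,5)
river: ρ → (5,10,-9)
river: ρ → (-9,8,6)
ρ-cycle length = 6 (tail of 2 descent steps not counted)

6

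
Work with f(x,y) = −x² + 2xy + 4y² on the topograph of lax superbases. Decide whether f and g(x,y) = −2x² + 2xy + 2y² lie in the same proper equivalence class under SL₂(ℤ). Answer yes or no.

D₁ = 20, D₂ = 20
river cycle of f (length 2): (-1, 4, 1), (1, 4, -1)
river cycle of g (length 2): (2, 2, -2), (-2, 2, 2)
cycles differ ⇒ inequivalent

no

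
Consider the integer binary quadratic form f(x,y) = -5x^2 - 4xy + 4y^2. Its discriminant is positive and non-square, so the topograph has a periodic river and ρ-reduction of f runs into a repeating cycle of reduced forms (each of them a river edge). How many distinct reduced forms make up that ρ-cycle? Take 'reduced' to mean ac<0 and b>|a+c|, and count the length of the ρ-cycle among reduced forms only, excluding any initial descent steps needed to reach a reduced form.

D = 96, ⌊√D⌋ = 9
descent: ρ → (4,4,-5)  [lands on river]
river: ρ → (-5,6,3)
river: ρ → (3,6,-5)
river: ρ → (-5,4,4)
ρ-cycle length = 4 (tail of 1 descent step not counted)

4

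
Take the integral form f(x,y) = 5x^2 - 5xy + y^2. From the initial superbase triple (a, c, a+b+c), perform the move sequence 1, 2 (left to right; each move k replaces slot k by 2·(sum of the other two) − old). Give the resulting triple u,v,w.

start (5,1,1) = (f(1,0),f(0,1),f(1,1))
replace slot 1: 2·(1+1) − 5 = -1 → (-1,1,1)
replace slot 2: 2·((-1)+1) − 1 = -1 → (-1,-1,1)

-1,-1,1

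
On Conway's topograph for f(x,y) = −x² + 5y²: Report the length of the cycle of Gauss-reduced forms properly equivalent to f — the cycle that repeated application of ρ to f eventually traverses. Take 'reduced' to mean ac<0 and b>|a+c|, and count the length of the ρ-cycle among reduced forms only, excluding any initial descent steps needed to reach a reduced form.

D = 20, ⌊√D⌋ = 4
descent: ρ → (5,0,-1)
descent: ρ → (-1,4,1)  [lands on river]
river: ρ → (1,4,-1)
ρ-cycle length = 2 (tail of 2 descent steps not counted)

2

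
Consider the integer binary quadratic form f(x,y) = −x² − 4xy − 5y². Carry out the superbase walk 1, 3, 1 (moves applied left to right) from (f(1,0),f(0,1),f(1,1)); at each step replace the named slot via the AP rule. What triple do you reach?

start (-1,-5,-10) = (f(1,0),f(0,1),f(1,1))
replace slot 1: 2·((-5)+(-10)) − (-1) = -29 → (-29,-5,-10)
replace slot 3: 2·((-29)+(-5)) − (-10) = -58 → (-29,-5,-58)
replace slot 1: 2·((-5)+(-58)) − (-29) = -97 → (-97,-5,-58)

-97,-5,-58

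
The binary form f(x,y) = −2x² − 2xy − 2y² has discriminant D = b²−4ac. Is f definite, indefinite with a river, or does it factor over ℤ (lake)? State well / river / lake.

D = b²−4ac = (-2)² − 4·(-2)·(-2) = -12
D < 0 ⇒ definite ⇒ every region one sign ⇒ single well

well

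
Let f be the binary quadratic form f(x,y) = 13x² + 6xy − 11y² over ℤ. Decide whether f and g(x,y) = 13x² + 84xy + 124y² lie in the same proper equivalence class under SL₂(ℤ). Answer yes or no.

D₁ = 608, D₂ = 608
river cycle of f (length 6): (-11, 16, 8), (8, 16, -11), (-11, 6, 13), (13, 20, -4), (-4, 20, 13), (13, 6, -11)
river cycle of g (length 6): (13, 6, -11), (-11, 16, 8), (8, 16, -11), (-11, 6, 13), (13, 20, -4), (-4, 20, 13)
cycles coincide ⇒ equivalent

yes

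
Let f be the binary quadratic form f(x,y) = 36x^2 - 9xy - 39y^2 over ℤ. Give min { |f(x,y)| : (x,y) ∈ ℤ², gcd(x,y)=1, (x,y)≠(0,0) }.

descent: ρ → (-39,9,36)  [lands on river]
river: ρ → (36,63,-12)
river: ρ → (-12,57,51)
river: ρ → (51,45,-18)
river: ρ → (-18,63,24)
river: ρ → (24,33,-48)
river: ρ → (-48,63,9)
river: ρ → (9,63,-48)
river: ρ → (-48,33,24)
river: ρ → (24,63,-18)
river: ρ → (-18,45,51)
river: ρ → (51,57,-12)
river: ρ → (-12,63,36)
river: ρ → (36,9,-39)
river: ρ → (-39,69,6)
river: ρ → (6,75,-3)
river: ρ → (-3,75,6)
river: ρ → (6,69,-39)
closes: descent 1, river 18
min |a| on river = 3

3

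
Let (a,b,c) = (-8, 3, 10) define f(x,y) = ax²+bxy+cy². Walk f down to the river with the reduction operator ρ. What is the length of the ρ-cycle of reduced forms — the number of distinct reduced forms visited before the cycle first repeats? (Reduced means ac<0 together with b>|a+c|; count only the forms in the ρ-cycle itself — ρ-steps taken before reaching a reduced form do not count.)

D = 329, ⌊√D⌋ = 18
river: ρ → (10,17,-1)
river: ρ → (-1,17,10)
river: ρ → (10,3,-8)
river: ρ → (-8,13,5)
river: ρ → (5,17,-2)
river: ρ → (-2,15,13)
river: ρ → (13,11,-4)
river: ρ → (-4,13,10)
river: ρ → (10,7,-7)
river: ρ → (-7,7,10)
river: ρ → (10,13,-4)
river: ρ → (-4,11,13)
river: ρ → (13,15,-2)
river: ρ → (-2,17,5)
river: ρ → (5,13,-8)
river: ρ → (-8,3,10)
ρ-cycle length = 16 (tail of 0 descent steps not counted)

16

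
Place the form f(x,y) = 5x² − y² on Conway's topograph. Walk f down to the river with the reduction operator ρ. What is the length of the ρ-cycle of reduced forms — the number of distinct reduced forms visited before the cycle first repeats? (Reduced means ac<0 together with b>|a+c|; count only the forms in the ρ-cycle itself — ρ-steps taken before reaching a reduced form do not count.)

D = 20, ⌊√D⌋ = 4
descent: ρ → (-1,4,1)  [lands on river]
river: ρ → (1,4,-1)
ρ-cycle length = 2 (tail of 1 descent step not counted)

2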